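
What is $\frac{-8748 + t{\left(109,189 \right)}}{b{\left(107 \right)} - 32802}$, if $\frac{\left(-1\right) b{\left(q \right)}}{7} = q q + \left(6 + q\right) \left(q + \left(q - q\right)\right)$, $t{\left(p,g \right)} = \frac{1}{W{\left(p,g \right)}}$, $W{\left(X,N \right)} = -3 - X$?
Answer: $\frac{979777}{22129184} \approx 0.044275$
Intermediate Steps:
$t{\left(p,g \right)} = \frac{1}{-3 - p}$
$b{\left(q \right)} = - 7 q^{2} - 7 q \left(6 + q\right)$ ($b{\left(q \right)} = - 7 \left(q q + \left(6 + q\right) \left(q + \left(q - q\right)\right)\right) = - 7 \left(q^{2} + \left(6 + q\right) \left(q + 0\right)\right) = - 7 \left(q^{2} + \left(6 + q\right) q\right) = - 7 \left(q^{2} + q \left(6 + q\right)\right) = - 7 q^{2} - 7 q \left(6 + q\right)$)
$\frac{-8748 + t{\left(109,189 \right)}}{b{\left(107 \right)} - 32802} = \frac{-8748 - \frac{1}{3 + 109}}{\left(-14\right) 107 \left(3 + 107\right) - 32802} = \frac{-8748 - \frac{1}{112}}{\left(-14\right) 107 \cdot 110 - 32802} = \frac{-8748 - \frac{1}{112}}{-164780 - 32802} = \frac{-8748 - \frac{1}{112}}{-197582} = \left(- \frac{979777}{112}\right) \left(- \frac{1}{197582}\right) = \frac{979777}{22129184}$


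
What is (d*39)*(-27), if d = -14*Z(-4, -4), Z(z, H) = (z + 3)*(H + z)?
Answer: 117936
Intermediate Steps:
Z(z, H) = (3 + z)*(H + z)
d = -112 (d = -14*((-4)² + 3*(-4) + 3*(-4) - 4*(-4)) = -14*(16 - 12 - 12 + 16) = -14*8 = -112)
(d*39)*(-27) = -112*39*(-27) = -4368*(-27) = 117936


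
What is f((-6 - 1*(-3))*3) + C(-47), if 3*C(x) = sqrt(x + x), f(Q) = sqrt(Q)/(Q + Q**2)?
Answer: I*(1 + 8*sqrt(94))/24 ≈ 3.2735*I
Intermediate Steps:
f(Q) = sqrt(Q)/(Q + Q**2)
C(x) = sqrt(2)*sqrt(x)/3 (C(x) = sqrt(x + x)/3 = sqrt(2*x)/3 = (sqrt(2)*sqrt(x))/3 = sqrt(2)*sqrt(x)/3)
f((-6 - 1*(-3))*3) + C(-47) = 1/(sqrt((-6 - 1*(-3))*3)*(1 + (-6 - 1*(-3))*3)) + sqrt(2)*sqrt(-47)/3 = 1/(sqrt((-6 + 3)*3)*(1 + (-6 + 3)*3)) + sqrt(2)*(I*sqrt(47))/3 = 1/(sqrt(-3*3)*(1 - 3*3)) + I*sqrt(94)/3 = 1/(sqrt(-9)*(1 - 9)) + I*sqrt(94)/3 = -I/3/(-8) + I*sqrt(94)/3 = -I/3*(-1/8) + I*sqrt(94)/3 = I/24 + I*sqrt(94)/3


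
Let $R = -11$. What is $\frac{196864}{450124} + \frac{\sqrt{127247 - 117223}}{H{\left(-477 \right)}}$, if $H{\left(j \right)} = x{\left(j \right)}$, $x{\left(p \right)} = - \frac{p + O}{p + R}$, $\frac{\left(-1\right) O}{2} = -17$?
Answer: $\frac{49216}{112531} - \frac{976 \sqrt{2506}}{443} \approx -109.85$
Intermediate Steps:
$O = 34$ ($O = \left(-2\right) \left(-17\right) = 34$)
$x{\left(p \right)} = - \frac{34 + p}{-11 + p}$ ($x{\left(p \right)} = - \frac{p + 34}{p - 11} = - \frac{34 + p}{-11 + p}$)
$H{\left(j \right)} = \frac{-34 - j}{-11 + j}$
$\frac{196864}{450124} + \frac{\sqrt{127247 - 117223}}{H{\left(-477 \right)}} = \frac{196864}{450124} + \frac{\sqrt{127247 - 117223}}{\frac{1}{-11 - 477} \left(-34 - -477\right)} = 196864 \cdot \frac{1}{450124} + \frac{\sqrt{10024}}{\frac{1}{-488} \left(-34 + 477\right)} = \frac{49216}{112531} + \frac{2 \sqrt{2506}}{\left(- \frac{1}{488}\right) 443} = \frac{49216}{112531} + \frac{2 \sqrt{2506}}{- \frac{443}{488}} = \frac{49216}{112531} + 2 \sqrt{2506} \left(- \frac{488}{443}\right) = \frac{49216}{112531} - \frac{976 \sqrt{2506}}{443}$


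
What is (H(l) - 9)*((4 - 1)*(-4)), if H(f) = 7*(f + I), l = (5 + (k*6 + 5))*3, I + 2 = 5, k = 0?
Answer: -2664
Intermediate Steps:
I = 3 (I = -2 + 5 = 3)
l = 30 (l = (5 + (0*6 + 5))*3 = (5 + (0 + 5))*3 = (5 + 5)*3 = 10*3 = 30)
H(f) = 21 + 7*f (H(f) = 7*(f + 3) = 7*(3 + f) = 21 + 7*f)
(H(l) - 9)*((4 - 1)*(-4)) = ((21 + 7*30) - 9)*((4 - 1)*(-4)) = ((21 + 210) - 9)*(3*(-4)) = (231 - 9)*(-12) = 222*(-12) = -2664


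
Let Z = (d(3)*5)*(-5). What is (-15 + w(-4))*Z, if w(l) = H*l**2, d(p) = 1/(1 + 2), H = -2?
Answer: 1175/3 ≈ 391.67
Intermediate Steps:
d(p) = 1/3
Z = -25/3 (Z = ((1/3)*5)*(-5) = (5/3)*(-5) = -25/3 ≈ -8.3333)
w(l) = -2*l**2
(-15 + w(-4))*Z = (-15 - 2*(-4)**2)*(-25/3) = (-15 - 2*16)*(-25/3) = (-15 - 32)*(-25/3) = -47*(-25/3) = 1175/3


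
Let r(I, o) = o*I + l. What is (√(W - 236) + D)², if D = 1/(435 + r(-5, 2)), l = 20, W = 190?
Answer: -9109149/198025 + 2*I*√46/445 ≈ -46.0 + 0.030482*I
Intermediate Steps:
r(I, o) = 20 + I*o (r(I, o) = o*I + 20 = I*o + 20 = 20 + I*o)
D = 1/445 (D = 1/(435 + (20 - 5*2)) = 1/(435 + (20 - 10)) = 1/(435 + 10) = 1/445 ≈ 0.0022472)
(√(W - 236) + D)² = (√(190 - 236) + 1/445)² = (√(-46) + 1/445)² = (I*√46 + 1/445)² = (1/445 + I*√46)²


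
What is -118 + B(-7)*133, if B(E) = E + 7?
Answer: -118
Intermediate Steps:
B(E) = 7 + E
-118 + B(-7)*133 = -118 + (7 - 7)*133 = -118 + 0*133 = -118 + 0 = -118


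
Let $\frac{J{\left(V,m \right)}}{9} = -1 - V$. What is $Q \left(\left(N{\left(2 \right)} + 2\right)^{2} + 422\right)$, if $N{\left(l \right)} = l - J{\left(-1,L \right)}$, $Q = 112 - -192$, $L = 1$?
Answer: $133152$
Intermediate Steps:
$J{\left(V,m \right)} = -9 - 9 V$ ($J{\left(V,m \right)} = 9 \left(-1 - V\right) = -9 - 9 V$)
$Q = 304$ ($Q = 112 + 192 = 304$)
$N{\left(l \right)} = l$ ($N{\left(l \right)} = l - \left(-9 - -9\right) = l - \left(-9 + 9\right) = l - 0 = l + 0 = l$)
$Q \left(\left(N{\left(2 \right)} + 2\right)^{2} + 422\right) = 304 \left(\left(2 + 2\right)^{2} + 422\right) = 304 \left(4^{2} + 422\right) = 304 \left(16 + 422\right) = 304 \cdot 438 = 133152$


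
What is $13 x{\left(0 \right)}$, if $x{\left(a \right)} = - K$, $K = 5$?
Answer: $-65$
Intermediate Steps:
$x{\left(a \right)} = -5$ ($x{\left(a \right)} = \left(-1\right) 5 = -5$)
$13 x{\left(0 \right)} = 13 \left(-5\right) = -65$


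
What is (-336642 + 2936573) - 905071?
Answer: 1694860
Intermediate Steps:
(-336642 + 2936573) - 905071 = 2599931 - 905071 = 1694860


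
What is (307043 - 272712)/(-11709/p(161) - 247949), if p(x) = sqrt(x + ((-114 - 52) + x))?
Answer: -442641530188/3196847043025 + 267987786*sqrt(39)/3196847043025 ≈ -0.13794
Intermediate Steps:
p(x) = sqrt(-166 + 2*x) (p(x) = sqrt(x + (-166 + x)) = sqrt(-166 + 2*x))
(307043 - 272712)/(-11709/p(161) - 247949) = (307043 - 272712)/(-11709/sqrt(-166 + 2*161) - 247949) = 34331/(-11709/sqrt(-166 + 322) - 247949) = 34331/(-11709*sqrt(39)/78 - 247949) = 34331/(-3903*sqrt(39)/26 - 247949) = 34331/(-247949 - 3903*sqrt(39)/26)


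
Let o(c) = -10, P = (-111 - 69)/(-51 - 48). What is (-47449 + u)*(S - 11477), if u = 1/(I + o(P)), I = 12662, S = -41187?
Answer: 7903875619002/3163 ≈ 2.4989e+9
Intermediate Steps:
P = 20/11 (P = -180/(-99) = -180*(-1/99) = 20/11 ≈ 1.8182)
u = 1/12652 (u = 1/(12662 - 10) = 1/12652 ≈ 7.9039e-5)
(-47449 + u)*(S - 11477) = (-47449 + 1/12652)*(-41187 - 11477) = -600324747/12652*(-52664) = 7903875619002/3163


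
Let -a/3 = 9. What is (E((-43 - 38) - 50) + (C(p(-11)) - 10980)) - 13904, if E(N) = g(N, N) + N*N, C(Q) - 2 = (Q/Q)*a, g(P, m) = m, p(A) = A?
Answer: -7879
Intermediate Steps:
a = -27 (a = -3*9 = -27)
C(Q) = -25 (C(Q) = 2 + (Q/Q)*(-27) = 2 + 1*(-27) = 2 - 27 = -25)
E(N) = N + N² (E(N) = N + N*N = N + N²)
(E((-43 - 38) - 50) + (C(p(-11)) - 10980)) - 13904 = (((-43 - 38) - 50)*(1 + ((-43 - 38) - 50)) + (-25 - 10980)) - 13904 = ((-81 - 50)*(1 + (-81 - 50)) - 11005) - 13904 = (-131*(1 - 131) - 11005) - 13904 = (-131*(-130) - 11005) - 13904 = (17030 - 11005) - 13904 = 6025 - 13904 = -7879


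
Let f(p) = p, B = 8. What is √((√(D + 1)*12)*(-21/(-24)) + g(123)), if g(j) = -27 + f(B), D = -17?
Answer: √(-19 + 42*I) ≈ 3.6809 + 5.7052*I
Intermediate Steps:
g(j) = -19 (g(j) = -27 + 8 = -19)
√((√(D + 1)*12)*(-21/(-24)) + g(123)) = √((√(-17 + 1)*12)*(-21/(-24)) - 19) = √((√(-16)*12)*(-21*(-1/24)) - 19) = √(((4*I)*12)*(7/8) - 19) = √((48*I)*(7/8) - 19) = √(42*I - 19) = √(-19 + 42*I)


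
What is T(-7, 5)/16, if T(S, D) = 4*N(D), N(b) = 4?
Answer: 1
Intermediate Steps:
T(S, D) = 16 (T(S, D) = 4*4 = 16)
T(-7, 5)/16 = 16/16 = 16*(1/16) = 1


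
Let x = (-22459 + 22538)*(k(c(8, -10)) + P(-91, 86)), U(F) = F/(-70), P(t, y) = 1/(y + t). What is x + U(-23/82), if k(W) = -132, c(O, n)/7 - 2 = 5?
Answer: -59947389/5740 ≈ -10444.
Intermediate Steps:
P(t, y) = 1/(t + y)
c(O, n) = 49 (c(O, n) = 14 + 7*5 = 14 + 35 = 49)
U(F) = -F/70 (U(F) = F*(-1/70) = -F/70)
x = -52219/5 (x = (-22459 + 22538)*(-132 + 1/(-91 + 86)) = 79*(-132 + 1/(-5)) = 79*(-132 - ⅕) = 79*(-661/5) = -52219/5 ≈ -10444.)
x + U(-23/82) = -52219/5 - (-23)/(70*82) = -52219/5 - 1/70*(-23/82) = -52219/5 + 23/5740 = -59947389/5740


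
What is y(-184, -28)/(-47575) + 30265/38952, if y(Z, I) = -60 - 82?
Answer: 1445388559/1853141400 ≈ 0.77997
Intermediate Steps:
y(Z, I) = -142
y(-184, -28)/(-47575) + 30265/38952 = -142/(-47575) + 30265/38952 = -142*(-1/47575) + 30265*(1/38952) = 142/47575 + 30265/38952 = 1445388559/1853141400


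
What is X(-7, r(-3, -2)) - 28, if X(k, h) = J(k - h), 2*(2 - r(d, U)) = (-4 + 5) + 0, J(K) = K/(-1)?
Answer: -39/2 ≈ -19.500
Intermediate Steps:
J(K) = -K (J(K) = K*(-1) = -K)
r(d, U) = 3/2 (r(d, U) = 2 - ((-4 + 5) + 0)/2 = 2 - (1 + 0)/2 = 2 - ½*1 = 2 - ½ = 3/2)
X(k, h) = h - k (X(k, h) = -(k - h) = h - k)
X(-7, r(-3, -2)) - 28 = (3/2 - 1*(-7)) - 28 = (3/2 + 7) - 28 = 17/2 - 28 = -39/2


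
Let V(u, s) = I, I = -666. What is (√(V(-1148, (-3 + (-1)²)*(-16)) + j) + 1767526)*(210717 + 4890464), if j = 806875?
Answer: 9016470048206 + 5101181*√806209 ≈ 9.0210e+12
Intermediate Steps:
V(u, s) = -666
(√(V(-1148, (-3 + (-1)²)*(-16)) + j) + 1767526)*(210717 + 4890464) = (√(-666 + 806875) + 1767526)*(210717 + 4890464) = (√806209 + 1767526)*5101181 = (1767526 + √806209)*5101181 = 9016470048206 + 5101181*√806209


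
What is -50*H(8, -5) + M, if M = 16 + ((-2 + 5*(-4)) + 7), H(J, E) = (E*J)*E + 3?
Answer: -10149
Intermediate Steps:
H(J, E) = 3 + J*E² (H(J, E) = J*E² + 3 = 3 + J*E²)
M = 1 (M = 16 + ((-2 - 20) + 7) = 16 + (-22 + 7) = 16 - 15 = 1)
-50*H(8, -5) + M = -50*(3 + 8*(-5)²) + 1 = -50*(3 + 8*25) + 1 = -50*(3 + 200) + 1 = -50*203 + 1 = -10150 + 1 = -10149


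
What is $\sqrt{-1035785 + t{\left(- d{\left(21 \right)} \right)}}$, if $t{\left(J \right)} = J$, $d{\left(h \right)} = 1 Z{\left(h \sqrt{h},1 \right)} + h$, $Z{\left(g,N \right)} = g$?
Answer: $\sqrt{-1035806 - 21 \sqrt{21}} \approx 1017.8 i$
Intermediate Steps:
$d{\left(h \right)} = h + h^{\frac{3}{2}}$ ($d{\left(h \right)} = 1 h \sqrt{h} + h = 1 h^{\frac{3}{2}} + h = h^{\frac{3}{2}} + h = h + h^{\frac{3}{2}}$)
$\sqrt{-1035785 + t{\left(- d{\left(21 \right)} \right)}} = \sqrt{-1035785 - \left(21 + 21^{\frac{3}{2}}\right)} = \sqrt{-1035785 - \left(21 + 21 \sqrt{21}\right)} = \sqrt{-1035806 - 21 \sqrt{21}}$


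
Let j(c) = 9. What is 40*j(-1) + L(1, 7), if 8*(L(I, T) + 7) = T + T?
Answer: 1419/4 ≈ 354.75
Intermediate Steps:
L(I, T) = -7 + T/4 (L(I, T) = -7 + (T + T)/8 = -7 + (2*T)/8 = -7 + T/4)
40*j(-1) + L(1, 7) = 40*9 + (-7 + (1/4)*7) = 360 + (-7 + 7/4) = 360 - 21/4 = 1419/4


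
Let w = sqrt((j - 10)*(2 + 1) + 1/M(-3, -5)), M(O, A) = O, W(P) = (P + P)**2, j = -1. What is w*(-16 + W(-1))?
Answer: -40*I*sqrt(3) ≈ -69.282*I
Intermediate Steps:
W(P) = 4*P**2 (W(P) = (2*P)**2 = 4*P**2)
w = 10*I*sqrt(3)/3 (w = sqrt((-1 - 10)*(2 + 1) + 1/(-3)) = sqrt(-11*3 - 1/3) = sqrt(-33 - 1/3) = sqrt(-100/3) = 10*I*sqrt(3)/3 ≈ 5.7735*I)
w*(-16 + W(-1)) = (10*I*sqrt(3)/3)*(-16 + 4*(-1)**2) = (10*I*sqrt(3)/3)*(-16 + 4*1) = (10*I*sqrt(3)/3)*(-16 + 4) = (10*I*sqrt(3)/3)*(-12) = -40*I*sqrt(3)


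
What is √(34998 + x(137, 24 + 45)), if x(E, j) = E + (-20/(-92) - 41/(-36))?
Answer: √669136769/138 ≈ 187.45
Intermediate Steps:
x(E, j) = 1123/828 + E (x(E, j) = E + (-20*(-1/92) - 41*(-1/36)) = E + (5/23 + 41/36) = E + 1123/828 = 1123/828 + E)
√(34998 + x(137, 24 + 45)) = √(34998 + (1123/828 + 137)) = √(34998 + 114559/828) = √(29092903/828) = √669136769/138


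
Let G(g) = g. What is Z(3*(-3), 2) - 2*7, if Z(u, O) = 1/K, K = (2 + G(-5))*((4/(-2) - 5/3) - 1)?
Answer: -195/14 ≈ -13.929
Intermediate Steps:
K = 14 (K = (2 - 5)*((4/(-2) - 5/3) - 1) = -3*((4*(-½) - 5*⅓) - 1) = -3*((-2 - 5/3) - 1) = -3*(-11/3 - 1) = -3*(-14/3) = 14)
Z(u, O) = 1/14
Z(3*(-3), 2) - 2*7 = 1/14 - 2*7 = 1/14 - 14 = -195/14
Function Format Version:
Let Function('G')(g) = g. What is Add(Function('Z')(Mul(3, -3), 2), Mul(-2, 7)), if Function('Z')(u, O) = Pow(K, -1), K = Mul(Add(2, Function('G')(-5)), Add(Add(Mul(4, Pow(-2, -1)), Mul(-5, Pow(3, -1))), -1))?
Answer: Rational(-195, 14) ≈ -13.929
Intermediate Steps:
K = 14 (K = Mul(Add(2, -5), Add(Add(Mul(4, Pow(-2, -1)), Mul(-5, Pow(3, -1))), -1)) = Mul(-3, Add(Add(Mul(4, Rational(-1, 2)), Mul(-5, Rational(1, 3))), -1)) = Mul(-3, Add(Add(-2, Rational(-5, 3)), -1)) = Mul(-3, Add(Rational(-11, 3), -1)) = Mul(-3, Rational(-14, 3)) = 14)
Function('Z')(u, O) = Rational(1, 14) (Function('Z')(u, O) = Pow(14, -1) = Rational(1, 14))
Add(Function('Z')(Mul(3, -3), 2), Mul(-2, 7)) = Add(Rational(1, 14), Mul(-2, 7)) = Add(Rational(1, 14), -14) = Rational(-195, 14)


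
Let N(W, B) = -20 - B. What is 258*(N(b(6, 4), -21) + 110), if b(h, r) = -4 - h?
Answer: 28638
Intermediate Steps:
258*(N(b(6, 4), -21) + 110) = 258*((-20 - 1*(-21)) + 110) = 258*((-20 + 21) + 110) = 258*(1 + 110) = 258*111 = 28638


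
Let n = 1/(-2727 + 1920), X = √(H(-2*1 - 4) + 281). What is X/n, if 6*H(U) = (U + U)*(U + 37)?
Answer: -807*√219 ≈ -11943.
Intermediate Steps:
H(U) = U*(37 + U)/3 (H(U) = ((U + U)*(U + 37))/6 = ((2*U)*(37 + U))/6 = (2*U*(37 + U))/6 = U*(37 + U)/3)
X = √219 (X = √((-2*1 - 4)*(37 + (-2*1 - 4))/3 + 281) = √((-2 - 4)*(37 + (-2 - 4))/3 + 281) = √((⅓)*(-6)*(37 - 6) + 281) = √((⅓)*(-6)*31 + 281) = √(-62 + 281) = √219 ≈ 14.799)
n = -1/807 (n = 1/(-807) = -1/807 ≈ -0.0012392)
X/n = √219/(-1/807) = √219*(-807) = -807*√219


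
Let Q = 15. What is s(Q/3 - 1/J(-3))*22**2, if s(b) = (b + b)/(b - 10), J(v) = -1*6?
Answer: -30008/29 ≈ -1034.8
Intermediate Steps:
J(v) = -6
s(b) = 2*b/(-10 + b) (s(b) = (2*b)/(-10 + b) = 2*b/(-10 + b))
s(Q/3 - 1/J(-3))*22**2 = (2*(15/3 - 1/(-6))/(-10 + (15/3 - 1/(-6))))*22**2 = (2*(15*(1/3) - 1*(-1/6))/(-10 + (15*(1/3) - 1*(-1/6))))*484 = (2*(5 + 1/6)/(-10 + (5 + 1/6)))*484 = (2*(31/6)/(-10 + 31/6))*484 = (2*(31/6)/(-29/6))*484 = (2*(31/6)*(-6/29))*484 = -62/29*484 = -30008/29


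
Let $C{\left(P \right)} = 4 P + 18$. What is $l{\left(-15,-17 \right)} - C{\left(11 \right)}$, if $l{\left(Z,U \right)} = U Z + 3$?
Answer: $196$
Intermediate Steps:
$C{\left(P \right)} = 18 + 4 P$
$l{\left(Z,U \right)} = 3 + U Z$
$l{\left(-15,-17 \right)} - C{\left(11 \right)} = \left(3 - -255\right) - \left(18 + 4 \cdot 11\right) = \left(3 + 255\right) - \left(18 + 44\right) = 258 - 62 = 196$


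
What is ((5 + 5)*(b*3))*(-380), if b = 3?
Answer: -34200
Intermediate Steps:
((5 + 5)*(b*3))*(-380) = ((5 + 5)*(3*3))*(-380) = (10*9)*(-380) = 90*(-380) = -34200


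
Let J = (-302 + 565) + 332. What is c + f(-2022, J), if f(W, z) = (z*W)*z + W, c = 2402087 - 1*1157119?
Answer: -714595604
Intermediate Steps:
J = 595 (J = 263 + 332 = 595)
c = 1244968 (c = 2402087 - 1157119 = 1244968)
f(W, z) = W + W*z**2 (f(W, z) = (W*z)*z + W = W*z**2 + W = W + W*z**2)
c + f(-2022, J) = 1244968 - 2022*(1 + 595**2) = 1244968 - 2022*(1 + 354025) = 1244968 - 2022*354026 = 1244968 - 715840572 = -714595604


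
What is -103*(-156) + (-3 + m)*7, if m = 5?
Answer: 16082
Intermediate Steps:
-103*(-156) + (-3 + m)*7 = -103*(-156) + (-3 + 5)*7 = 16068 + 2*7 = 16068 + 14 = 16082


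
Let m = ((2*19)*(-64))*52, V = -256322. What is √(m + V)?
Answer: I*√382786 ≈ 618.7*I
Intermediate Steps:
m = -126464 (m = (38*(-64))*52 = -2432*52 = -126464)
√(m + V) = √(-126464 - 256322) = √(-382786) = I*√382786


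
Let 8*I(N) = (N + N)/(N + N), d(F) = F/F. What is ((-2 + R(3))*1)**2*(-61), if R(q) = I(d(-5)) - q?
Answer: -92781/64 ≈ -1449.7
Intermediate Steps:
d(F) = 1
I(N) = 1/8 (I(N) = ((N + N)/(N + N))/8 = ((2*N)/((2*N)))/8 = ((2*N)*(1/(2*N)))/8 = (1/8)*1 = 1/8)
R(q) = 1/8 - q
((-2 + R(3))*1)**2*(-61) = ((-2 + (1/8 - 1*3))*1)**2*(-61) = ((-2 + (1/8 - 3))*1)**2*(-61) = ((-2 - 23/8)*1)**2*(-61) = (-39/8*1)**2*(-61) = (-39/8)**2*(-61) = (1521/64)*(-61) = -92781/64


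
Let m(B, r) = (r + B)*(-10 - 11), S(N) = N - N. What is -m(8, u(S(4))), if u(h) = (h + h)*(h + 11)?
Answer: 168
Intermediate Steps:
S(N) = 0
u(h) = 2*h*(11 + h) (u(h) = (2*h)*(11 + h) = 2*h*(11 + h))
m(B, r) = -21*B - 21*r (m(B, r) = (B + r)*(-21) = -21*B - 21*r)
-m(8, u(S(4))) = -(-21*8 - 42*0*(11 + 0)) = -(-168 - 42*0*11) = -(-168 - 21*0) = -(-168 + 0) = -1*(-168) = 168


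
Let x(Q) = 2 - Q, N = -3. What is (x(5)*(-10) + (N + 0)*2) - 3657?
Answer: -3633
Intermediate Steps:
(x(5)*(-10) + (N + 0)*2) - 3657 = ((2 - 1*5)*(-10) + (-3 + 0)*2) - 3657 = ((2 - 5)*(-10) - 3*2) - 3657 = (-3*(-10) - 6) - 3657 = (30 - 6) - 3657 = 24 - 3657 = -3633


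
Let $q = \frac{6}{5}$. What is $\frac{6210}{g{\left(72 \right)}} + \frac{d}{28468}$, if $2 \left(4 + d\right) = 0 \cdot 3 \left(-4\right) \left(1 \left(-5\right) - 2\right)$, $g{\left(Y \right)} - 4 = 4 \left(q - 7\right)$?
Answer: $- \frac{36830491}{113872} \approx -323.44$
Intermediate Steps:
$q = \frac{6}{5}$ ($q = 6 \cdot \frac{1}{5} = \frac{6}{5} \approx 1.2$)
$g{\left(Y \right)} = - \frac{96}{5}$ ($g{\left(Y \right)} = 4 + 4 \left(\frac{6}{5} - 7\right) = 4 + 4 \left(- \frac{29}{5}\right) = 4 - \frac{116}{5} = - \frac{96}{5}$)
$d = -4$ ($d = -4 + \frac{0 \cdot 3 \left(-4\right) \left(1 \left(-5\right) - 2\right)}{2} = -4 + \frac{0 \left(-4\right) \left(-5 - 2\right)}{2} = -4 + \frac{0 \left(-7\right)}{2} = -4 + \frac{1}{2} \cdot 0 = -4 + 0 = -4$)
$\frac{6210}{g{\left(72 \right)}} + \frac{d}{28468} = \frac{6210}{- \frac{96}{5}} - \frac{4}{28468} = 6210 \left(- \frac{5}{96}\right) - \frac{1}{7117} = - \frac{5175}{16} - \frac{1}{7117} = - \frac{36830491}{113872}$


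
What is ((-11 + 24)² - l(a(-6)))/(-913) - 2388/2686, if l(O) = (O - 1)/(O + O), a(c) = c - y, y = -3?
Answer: -3948581/3678477 ≈ -1.0734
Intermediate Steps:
a(c) = 3 + c (a(c) = c - 1*(-3) = c + 3 = 3 + c)
l(O) = (-1 + O)/(2*O) (l(O) = (-1 + O)/((2*O)) = (-1 + O)*(1/(2*O)) = (-1 + O)/(2*O))
((-11 + 24)² - l(a(-6)))/(-913) - 2388/2686 = ((-11 + 24)² - (-1 + (3 - 6))/(2*(3 - 6)))/(-913) - 2388/2686 = (13² - (-1 - 3)/(2*(-3)))*(-1/913) - 2388*1/2686 = (169 - (-1)*(-4)/(2*3))*(-1/913) - 1194/1343 = (169 - 1*⅔)*(-1/913) - 1194/1343 = (169 - ⅔)*(-1/913) - 1194/1343 = (505/3)*(-1/913) - 1194/1343 = -505/2739 - 1194/1343 = -3948581/3678477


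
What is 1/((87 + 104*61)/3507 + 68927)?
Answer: 3507/241733420 ≈ 1.4508e-5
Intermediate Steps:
1/((87 + 104*61)/3507 + 68927) = 1/((87 + 6344)*(1/3507) + 68927) = 1/(6431*(1/3507) + 68927) = 1/(6431/3507 + 68927) = 1/(241733420/3507) = 3507/241733420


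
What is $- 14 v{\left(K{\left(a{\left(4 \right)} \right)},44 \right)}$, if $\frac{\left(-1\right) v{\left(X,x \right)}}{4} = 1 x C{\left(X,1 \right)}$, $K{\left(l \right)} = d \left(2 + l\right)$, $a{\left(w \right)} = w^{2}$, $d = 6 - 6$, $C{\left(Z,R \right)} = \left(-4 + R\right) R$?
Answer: $-7392$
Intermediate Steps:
$C{\left(Z,R \right)} = R \left(-4 + R\right)$
$d = 0$ ($d = 6 - 6 = 0$)
$K{\left(l \right)} = 0$ ($K{\left(l \right)} = 0 \left(2 + l\right) = 0$)
$v{\left(X,x \right)} = 12 x$ ($v{\left(X,x \right)} = - 4 \cdot 1 x 1 \left(-4 + 1\right) = - 4 x 1 \left(-3\right) = - 4 x \left(-3\right) = - 4 \left(- 3 x\right) = 12 x$)
$- 14 v{\left(K{\left(a{\left(4 \right)} \right)},44 \right)} = - 14 \cdot 12 \cdot 44 = \left(-14\right) 528 = -7392$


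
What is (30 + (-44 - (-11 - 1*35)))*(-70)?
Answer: -2240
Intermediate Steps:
(30 + (-44 - (-11 - 1*35)))*(-70) = (30 + (-44 - (-11 - 35)))*(-70) = (30 + (-44 - 1*(-46)))*(-70) = (30 + (-44 + 46))*(-70) = (30 + 2)*(-70) = 32*(-70) = -2240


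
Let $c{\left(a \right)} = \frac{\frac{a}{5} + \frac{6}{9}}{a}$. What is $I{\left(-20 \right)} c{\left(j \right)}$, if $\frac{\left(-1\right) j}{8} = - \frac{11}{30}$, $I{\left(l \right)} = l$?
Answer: $- \frac{94}{11} \approx -8.5455$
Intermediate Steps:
$j = \frac{44}{15}$ ($j = - 8 \left(- \frac{11}{30}\right) = - 8 \left(\left(-11\right) \frac{1}{30}\right) = \left(-8\right) \left(- \frac{11}{30}\right) = \frac{44}{15} \approx 2.9333$)
$c{\left(a \right)} = \frac{\frac{2}{3} + \frac{a}{5}}{a}$ ($c{\left(a \right)} = \frac{a \frac{1}{5} + 6 \cdot \frac{1}{9}}{a} = \frac{\frac{a}{5} + \frac{2}{3}}{a} = \frac{\frac{2}{3} + \frac{a}{5}}{a}$)
$I{\left(-20 \right)} c{\left(j \right)} = - 20 \frac{10 + 3 \cdot \frac{44}{15}}{15 \cdot \frac{44}{15}} = - 20 \cdot \frac{1}{15} \cdot \frac{15}{44} \left(10 + \frac{44}{5}\right) = - 20 \cdot \frac{1}{15} \cdot \frac{15}{44} \cdot \frac{94}{5} = \left(-20\right) \frac{47}{110} = - \frac{94}{11}$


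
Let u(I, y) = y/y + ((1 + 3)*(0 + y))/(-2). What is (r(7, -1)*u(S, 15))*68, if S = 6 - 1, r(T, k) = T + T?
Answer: -27608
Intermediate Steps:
r(T, k) = 2*T
S = 5
u(I, y) = 1 - 2*y (u(I, y) = 1 + (4*y)*(-½) = 1 - 2*y)
(r(7, -1)*u(S, 15))*68 = ((2*7)*(1 - 2*15))*68 = (14*(1 - 30))*68 = (14*(-29))*68 = -406*68 = -27608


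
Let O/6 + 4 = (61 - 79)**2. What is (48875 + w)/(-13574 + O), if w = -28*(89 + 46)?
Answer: -45095/11654 ≈ -3.8695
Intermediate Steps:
w = -3780 (w = -28*135 = -3780)
O = 1920 (O = -24 + 6*(61 - 79)**2 = -24 + 6*(-18)**2 = -24 + 6*324 = -24 + 1944 = 1920)
(48875 + w)/(-13574 + O) = (48875 - 3780)/(-13574 + 1920) = 45095/(-11654) = 45095*(-1/11654) = -45095/11654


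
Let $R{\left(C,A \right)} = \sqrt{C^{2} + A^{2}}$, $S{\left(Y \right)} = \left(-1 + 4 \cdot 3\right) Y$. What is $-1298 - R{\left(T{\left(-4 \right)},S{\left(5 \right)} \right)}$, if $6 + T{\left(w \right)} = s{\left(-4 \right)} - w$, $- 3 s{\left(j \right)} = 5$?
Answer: $-1298 - \frac{11 \sqrt{226}}{3} \approx -1353.1$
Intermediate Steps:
$s{\left(j \right)} = - \frac{5}{3}$ ($s{\left(j \right)} = \left(- \frac{1}{3}\right) 5 = - \frac{5}{3}$)
$T{\left(w \right)} = - \frac{23}{3} - w$ ($T{\left(w \right)} = -6 - \left(\frac{5}{3} + w\right) = - \frac{23}{3} - w$)
$S{\left(Y \right)} = 11 Y$ ($S{\left(Y \right)} = \left(-1 + 12\right) Y = 11 Y$)
$R{\left(C,A \right)} = \sqrt{A^{2} + C^{2}}$
$-1298 - R{\left(T{\left(-4 \right)},S{\left(5 \right)} \right)} = -1298 - \sqrt{\left(11 \cdot 5\right)^{2} + \left(- \frac{23}{3} - -4\right)^{2}} = -1298 - \sqrt{55^{2} + \left(- \frac{23}{3} + 4\right)^{2}} = -1298 - \sqrt{3025 + \left(- \frac{11}{3}\right)^{2}} = -1298 - \sqrt{3025 + \frac{121}{9}} = -1298 - \sqrt{\frac{27346}{9}} = -1298 - \frac{11 \sqrt{226}}{3}$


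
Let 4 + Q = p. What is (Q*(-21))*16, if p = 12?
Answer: -2688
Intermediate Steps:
Q = 8 (Q = -4 + 12 = 8)
(Q*(-21))*16 = (8*(-21))*16 = -168*16 = -2688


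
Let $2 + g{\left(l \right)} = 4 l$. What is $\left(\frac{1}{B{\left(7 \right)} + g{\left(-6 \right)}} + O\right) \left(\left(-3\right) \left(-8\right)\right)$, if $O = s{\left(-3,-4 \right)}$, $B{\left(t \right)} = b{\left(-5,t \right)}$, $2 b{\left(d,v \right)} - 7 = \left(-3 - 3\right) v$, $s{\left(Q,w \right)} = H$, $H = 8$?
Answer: $\frac{5552}{29} \approx 191.45$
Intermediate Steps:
$s{\left(Q,w \right)} = 8$
$b{\left(d,v \right)} = \frac{7}{2} - 3 v$ ($b{\left(d,v \right)} = \frac{7}{2} + \frac{\left(-3 - 3\right) v}{2} = \frac{7}{2} + \frac{\left(-6\right) v}{2} = \frac{7}{2} - 3 v$)
$B{\left(t \right)} = \frac{7}{2} - 3 t$
$g{\left(l \right)} = -2 + 4 l$
$O = 8$
$\left(\frac{1}{B{\left(7 \right)} + g{\left(-6 \right)}} + O\right) \left(\left(-3\right) \left(-8\right)\right) = \left(\frac{1}{\left(\frac{7}{2} - 21\right) + \left(-2 + 4 \left(-6\right)\right)} + 8\right) \left(\left(-3\right) \left(-8\right)\right) = \left(\frac{1}{\left(\frac{7}{2} - 21\right) - 26} + 8\right) 24 = \left(\frac{1}{- \frac{35}{2} - 26} + 8\right) 24 = \left(\frac{1}{- \frac{87}{2}} + 8\right) 24 = \left(- \frac{2}{87} + 8\right) 24 = \frac{694}{87} \cdot 24 = \frac{5552}{29}$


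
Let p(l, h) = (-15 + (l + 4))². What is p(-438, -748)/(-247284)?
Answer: -201601/247284 ≈ -0.81526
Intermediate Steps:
p(l, h) = (-11 + l)² (p(l, h) = (-15 + (4 + l))² = (-11 + l)²)
p(-438, -748)/(-247284) = (-11 - 438)²/(-247284) = (-449)²*(-1/247284) = 201601*(-1/247284) = -201601/247284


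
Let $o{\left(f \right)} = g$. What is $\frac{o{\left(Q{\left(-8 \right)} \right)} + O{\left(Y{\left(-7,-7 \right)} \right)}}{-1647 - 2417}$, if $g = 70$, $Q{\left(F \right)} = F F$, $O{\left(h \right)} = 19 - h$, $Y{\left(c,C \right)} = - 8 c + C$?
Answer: $- \frac{5}{508} \approx -0.0098425$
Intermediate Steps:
$Y{\left(c,C \right)} = C - 8 c$
$Q{\left(F \right)} = F^{2}$
$o{\left(f \right)} = 70$
$\frac{o{\left(Q{\left(-8 \right)} \right)} + O{\left(Y{\left(-7,-7 \right)} \right)}}{-1647 - 2417} = \frac{70 + \left(19 - \left(-7 - -56\right)\right)}{-1647 - 2417} = \frac{70 + \left(19 - \left(-7 + 56\right)\right)}{-4064} = \left(70 + \left(19 - 49\right)\right) \left(- \frac{1}{4064}\right) = \left(70 - 30\right) \left(- \frac{1}{4064}\right) = 40 \left(- \frac{1}{4064}\right) = - \frac{5}{508}$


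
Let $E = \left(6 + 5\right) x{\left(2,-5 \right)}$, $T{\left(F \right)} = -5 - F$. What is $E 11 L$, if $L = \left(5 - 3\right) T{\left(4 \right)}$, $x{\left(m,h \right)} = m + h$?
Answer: $6534$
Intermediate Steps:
$x{\left(m,h \right)} = h + m$
$E = -33$ ($E = \left(6 + 5\right) \left(-5 + 2\right) = 11 \left(-3\right) = -33$)
$L = -18$ ($L = \left(5 - 3\right) \left(-5 - 4\right) = 2 \left(-5 - 4\right) = 2 \left(-9\right) = -18$)
$E 11 L = \left(-33\right) 11 \left(-18\right) = \left(-363\right) \left(-18\right) = 6534$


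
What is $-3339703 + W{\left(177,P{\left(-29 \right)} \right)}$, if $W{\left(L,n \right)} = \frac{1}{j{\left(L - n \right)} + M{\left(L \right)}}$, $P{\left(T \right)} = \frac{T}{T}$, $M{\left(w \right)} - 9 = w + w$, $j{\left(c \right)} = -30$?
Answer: $- \frac{1112121098}{333} \approx -3.3397 \cdot 10^{6}$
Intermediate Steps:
$M{\left(w \right)} = 9 + 2 w$ ($M{\left(w \right)} = 9 + \left(w + w\right) = 9 + 2 w$)
$P{\left(T \right)} = 1$
$W{\left(L,n \right)} = \frac{1}{-21 + 2 L}$ ($W{\left(L,n \right)} = \frac{1}{-30 + \left(9 + 2 L\right)} = \frac{1}{-21 + 2 L}$)
$-3339703 + W{\left(177,P{\left(-29 \right)} \right)} = -3339703 + \frac{1}{-21 + 2 \cdot 177} = -3339703 + \frac{1}{-21 + 354} = -3339703 + \frac{1}{333} = - \frac{1112121098}{333}$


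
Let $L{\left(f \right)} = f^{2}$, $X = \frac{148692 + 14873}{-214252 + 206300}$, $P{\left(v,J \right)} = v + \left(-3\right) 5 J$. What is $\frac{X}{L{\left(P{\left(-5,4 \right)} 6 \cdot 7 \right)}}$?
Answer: $- \frac{32713}{11853092160} \approx -2.7599 \cdot 10^{-6}$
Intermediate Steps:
$P{\left(v,J \right)} = v - 15 J$
$X = - \frac{163565}{7952}$ ($X = \frac{163565}{-7952} = 163565 \left(- \frac{1}{7952}\right) = - \frac{163565}{7952} \approx -20.569$)
$\frac{X}{L{\left(P{\left(-5,4 \right)} 6 \cdot 7 \right)}} = - \frac{163565}{7952 \left(\left(-5 - 60\right) 6 \cdot 7\right)^{2}} = - \frac{163565}{7952 \left(\left(-65\right) 6 \cdot 7\right)^{2}} = - \frac{163565}{7952 \left(\left(-390\right) 7\right)^{2}} = - \frac{163565}{7952 \left(-2730\right)^{2}} = - \frac{163565}{7952 \cdot 7452900} = \left(- \frac{163565}{7952}\right) \frac{1}{7452900} = - \frac{32713}{11853092160}$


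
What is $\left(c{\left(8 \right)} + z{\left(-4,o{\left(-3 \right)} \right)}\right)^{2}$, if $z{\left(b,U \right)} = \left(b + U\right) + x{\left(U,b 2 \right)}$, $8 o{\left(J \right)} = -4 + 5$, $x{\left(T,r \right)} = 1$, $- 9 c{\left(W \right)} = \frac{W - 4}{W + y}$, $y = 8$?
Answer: $\frac{43681}{5184} \approx 8.4261$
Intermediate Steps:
$c{\left(W \right)} = - \frac{-4 + W}{9 \left(8 + W\right)}$ ($c{\left(W \right)} = - \frac{\left(W - 4\right) \frac{1}{W + 8}}{9} = - \frac{\left(-4 + W\right) \frac{1}{8 + W}}{9} = - \frac{\frac{1}{8 + W} \left(-4 + W\right)}{9} = - \frac{-4 + W}{9 \left(8 + W\right)}$)
$o{\left(J \right)} = \frac{1}{8}$ ($o{\left(J \right)} = \frac{-4 + 5}{8} = \frac{1}{8} \cdot 1 = \frac{1}{8}$)
$z{\left(b,U \right)} = 1 + U + b$ ($z{\left(b,U \right)} = \left(b + U\right) + 1 = \left(U + b\right) + 1 = 1 + U + b$)
$\left(c{\left(8 \right)} + z{\left(-4,o{\left(-3 \right)} \right)}\right)^{2} = \left(\frac{4 - 8}{9 \left(8 + 8\right)} + \left(1 + \frac{1}{8} - 4\right)\right)^{2} = \left(\frac{4 - 8}{9 \cdot 16} - \frac{23}{8}\right)^{2} = \left(\frac{1}{9} \cdot \frac{1}{16} \left(-4\right) - \frac{23}{8}\right)^{2} = \left(- \frac{1}{36} - \frac{23}{8}\right)^{2} = \left(- \frac{209}{72}\right)^{2} = \frac{43681}{5184}$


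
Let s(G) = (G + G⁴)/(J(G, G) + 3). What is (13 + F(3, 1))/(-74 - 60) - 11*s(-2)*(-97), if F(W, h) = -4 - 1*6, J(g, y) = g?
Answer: 2001689/134 ≈ 14938.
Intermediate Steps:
F(W, h) = -10 (F(W, h) = -4 - 6 = -10)
s(G) = (G + G⁴)/(3 + G) (s(G) = (G + G⁴)/(G + 3) = (G + G⁴)/(3 + G))
(13 + F(3, 1))/(-74 - 60) - 11*s(-2)*(-97) = (13 - 10)/(-74 - 60) - 11*(-2 + (-2)⁴)/(3 - 2)*(-97) = 3/(-134) - 11*(-2 + 16)/1*(-97) = 3*(-1/134) - 11*14*(-97) = -3/134 - 11*14*(-97) = -3/134 - 154*(-97) = -3/134 + 14938 = 2001689/134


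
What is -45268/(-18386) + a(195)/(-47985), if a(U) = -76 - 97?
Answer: 1087682879/441126105 ≈ 2.4657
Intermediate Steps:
a(U) = -173
-45268/(-18386) + a(195)/(-47985) = -45268/(-18386) - 173/(-47985) = -45268*(-1/18386) - 173*(-1/47985) = 22634/9193 + 173/47985 = 1087682879/441126105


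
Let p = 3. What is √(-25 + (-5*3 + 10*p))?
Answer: I*√10 ≈ 3.1623*I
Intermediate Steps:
√(-25 + (-5*3 + 10*p)) = √(-25 + (-5*3 + 10*3)) = √(-25 + (-15 + 30)) = √(-25 + 15) = √(-10) = I*√10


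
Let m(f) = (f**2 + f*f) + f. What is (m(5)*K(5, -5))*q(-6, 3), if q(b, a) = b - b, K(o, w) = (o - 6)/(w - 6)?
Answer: 0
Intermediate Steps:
m(f) = f + 2*f**2 (m(f) = (f**2 + f**2) + f = 2*f**2 + f = f + 2*f**2)
K(o, w) = (-6 + o)/(-6 + w)
q(b, a) = 0
(m(5)*K(5, -5))*q(-6, 3) = ((5*(1 + 2*5))*((-6 + 5)/(-6 - 5)))*0 = ((5*(1 + 10))*(-1/(-11)))*0 = ((5*11)*(-1/11*(-1)))*0 = (55*(1/11))*0 = 5*0 = 0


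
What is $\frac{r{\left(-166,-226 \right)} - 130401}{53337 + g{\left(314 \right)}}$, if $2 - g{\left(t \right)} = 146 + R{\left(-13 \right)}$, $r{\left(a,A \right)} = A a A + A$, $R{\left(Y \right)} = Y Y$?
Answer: $- \frac{8609243}{53024} \approx -162.36$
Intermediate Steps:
$R{\left(Y \right)} = Y^{2}$
$r{\left(a,A \right)} = A + a A^{2}$ ($r{\left(a,A \right)} = a A^{2} + A = A + a A^{2}$)
$g{\left(t \right)} = -313$ ($g{\left(t \right)} = 2 - \left(146 + \left(-13\right)^{2}\right) = 2 - \left(146 + 169\right) = 2 - 315 = -313$)
$\frac{r{\left(-166,-226 \right)} - 130401}{53337 + g{\left(314 \right)}} = \frac{- 226 \left(1 - -37516\right) - 130401}{53337 - 313} = \frac{- 226 \left(1 + 37516\right) - 130401}{53024} = \left(\left(-226\right) 37517 - 130401\right) \frac{1}{53024} = \left(-8478842 - 130401\right) \frac{1}{53024} = \left(-8609243\right) \frac{1}{53024} = - \frac{8609243}{53024}$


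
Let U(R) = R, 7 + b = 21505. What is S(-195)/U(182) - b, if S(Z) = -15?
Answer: -3912651/182 ≈ -21498.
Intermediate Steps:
b = 21498 (b = -7 + 21505 = 21498)
S(-195)/U(182) - b = -15/182 - 1*21498 = -15*1/182 - 21498 = -15/182 - 21498 = -3912651/182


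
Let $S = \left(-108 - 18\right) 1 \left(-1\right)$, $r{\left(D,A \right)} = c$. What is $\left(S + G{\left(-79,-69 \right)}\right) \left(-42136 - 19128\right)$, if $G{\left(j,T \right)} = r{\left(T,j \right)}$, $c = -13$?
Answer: $-6922832$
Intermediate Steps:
$r{\left(D,A \right)} = -13$
$G{\left(j,T \right)} = -13$
$S = 126$ ($S = \left(-126\right) \left(-1\right) = 126$)
$\left(S + G{\left(-79,-69 \right)}\right) \left(-42136 - 19128\right) = \left(126 - 13\right) \left(-42136 - 19128\right) = 113 \left(-61264\right) = -6922832$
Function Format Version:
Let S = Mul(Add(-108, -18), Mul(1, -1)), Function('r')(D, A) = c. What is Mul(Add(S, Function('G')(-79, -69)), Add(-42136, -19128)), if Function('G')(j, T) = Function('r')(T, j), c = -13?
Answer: -6922832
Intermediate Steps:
Function('r')(D, A) = -13
Function('G')(j, T) = -13
S = 126 (S = Mul(-126, -1) = 126)
Mul(Add(S, Function('G')(-79, -69)), Add(-42136, -19128)) = Mul(Add(126, -13), Add(-42136, -19128)) = Mul(113, -61264) = -6922832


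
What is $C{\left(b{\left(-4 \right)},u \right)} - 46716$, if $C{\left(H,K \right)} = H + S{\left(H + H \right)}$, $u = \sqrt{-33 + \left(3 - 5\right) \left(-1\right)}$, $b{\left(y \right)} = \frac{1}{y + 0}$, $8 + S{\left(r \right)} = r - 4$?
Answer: $- \frac{186915}{4} \approx -46729.0$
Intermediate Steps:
$S{\left(r \right)} = -12 + r$ ($S{\left(r \right)} = -8 + \left(r - 4\right) = -8 + \left(-4 + r\right) = -12 + r$)
$b{\left(y \right)} = \frac{1}{y}$
$u = i \sqrt{31}$ ($u = \sqrt{-33 - -2} = \sqrt{-33 + 2} = \sqrt{-31} = i \sqrt{31} \approx 5.5678 i$)
$C{\left(H,K \right)} = -12 + 3 H$ ($C{\left(H,K \right)} = H + \left(-12 + \left(H + H\right)\right) = H + \left(-12 + 2 H\right) = -12 + 3 H$)
$C{\left(b{\left(-4 \right)},u \right)} - 46716 = \left(-12 + \frac{3}{-4}\right) - 46716 = \left(-12 + 3 \left(- \frac{1}{4}\right)\right) - 46716 = \left(-12 - \frac{3}{4}\right) - 46716 = - \frac{51}{4} - 46716 = - \frac{186915}{4}$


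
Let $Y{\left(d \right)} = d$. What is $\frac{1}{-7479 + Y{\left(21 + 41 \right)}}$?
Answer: $- \frac{1}{7417} \approx -0.00013483$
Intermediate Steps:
$\frac{1}{-7479 + Y{\left(21 + 41 \right)}} = \frac{1}{-7479 + \left(21 + 41\right)} = \frac{1}{-7479 + 62} = \frac{1}{-7417} = - \frac{1}{7417}$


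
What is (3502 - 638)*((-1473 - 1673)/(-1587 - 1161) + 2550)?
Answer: 5019550936/687 ≈ 7.3065e+6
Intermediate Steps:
(3502 - 638)*((-1473 - 1673)/(-1587 - 1161) + 2550) = 2864*(-3146/(-2748) + 2550) = 2864*(-3146*(-1/2748) + 2550) = 2864*(1573/1374 + 2550) = 2864*(3505273/1374) = 5019550936/687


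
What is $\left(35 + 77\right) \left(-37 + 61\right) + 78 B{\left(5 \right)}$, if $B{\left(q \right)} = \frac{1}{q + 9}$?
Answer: $\frac{18855}{7} \approx 2693.6$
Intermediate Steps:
$B{\left(q \right)} = \frac{1}{9 + q}$
$\left(35 + 77\right) \left(-37 + 61\right) + 78 B{\left(5 \right)} = \left(35 + 77\right) \left(-37 + 61\right) + \frac{78}{9 + 5} = 112 \cdot 24 + \frac{78}{14} = 2688 + 78 \cdot \frac{1}{14} = 2688 + \frac{39}{7} = \frac{18855}{7}$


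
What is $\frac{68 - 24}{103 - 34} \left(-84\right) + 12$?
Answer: $- \frac{956}{23} \approx -41.565$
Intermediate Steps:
$\frac{68 - 24}{103 - 34} \left(-84\right) + 12 = \frac{44}{69} \left(-84\right) + 12 = - \frac{1232}{23} + 12 = - \frac{956}{23}$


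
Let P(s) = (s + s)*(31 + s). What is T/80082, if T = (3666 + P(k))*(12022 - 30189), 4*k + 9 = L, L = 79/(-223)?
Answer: -709078920217/884977284 ≈ -801.24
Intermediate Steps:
L = -79/223 (L = 79*(-1/223) = -79/223 ≈ -0.35426)
k = -1043/446 (k = -9/4 + (¼)*(-79/223) = -9/4 - 79/892 = -1043/446 ≈ -2.3386)
P(s) = 2*s*(31 + s) (P(s) = (2*s)*(31 + s) = 2*s*(31 + s))
T = -6381710281953/99458 (T = (3666 + 2*(-1043/446)*(31 - 1043/446))*(12022 - 30189) = (3666 + 2*(-1043/446)*(12783/446))*(-18167) = (3666 - 13332669/99458)*(-18167) = (351280359/99458)*(-18167) = -6381710281953/99458 ≈ -6.4165e+7)
T/80082 = -6381710281953/99458/80082 = -6381710281953/99458*1/80082 = -709078920217/884977284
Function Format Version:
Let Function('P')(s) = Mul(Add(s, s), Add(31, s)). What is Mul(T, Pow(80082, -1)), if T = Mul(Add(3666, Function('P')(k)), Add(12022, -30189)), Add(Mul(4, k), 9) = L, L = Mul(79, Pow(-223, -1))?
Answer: Rational(-709078920217, 884977284) ≈ -801.24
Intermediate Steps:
L = Rational(-79, 223) (L = Mul(79, Rational(-1, 223)) = Rational(-79, 223) ≈ -0.35426)
k = Rational(-1043, 446) (k = Add(Rational(-9, 4), Mul(Rational(1, 4), Rational(-79, 223))) = Add(Rational(-9, 4), Rational(-79, 892)) = Rational(-1043, 446) ≈ -2.3386)
Function('P')(s) = Mul(2, s, Add(31, s)) (Function('P')(s) = Mul(Mul(2, s), Add(31, s)) = Mul(2, s, Add(31, s)))
T = Rational(-6381710281953, 99458) (T = Mul(Add(3666, Mul(2, Rational(-1043, 446), Add(31, Rational(-1043, 446)))), Add(12022, -30189)) = Mul(Add(3666, Mul(2, Rational(-1043, 446), Rational(12783, 446))), -18167) = Mul(Add(3666, Rational(-13332669, 99458)), -18167) = Mul(Rational(351280359, 99458), -18167) = Rational(-6381710281953, 99458) ≈ -6.4165e+7)
Mul(T, Pow(80082, -1)) = Mul(Rational(-6381710281953, 99458), Pow(80082, -1)) = Mul(Rational(-6381710281953, 99458), Rational(1, 80082)) = Rational(-709078920217, 884977284)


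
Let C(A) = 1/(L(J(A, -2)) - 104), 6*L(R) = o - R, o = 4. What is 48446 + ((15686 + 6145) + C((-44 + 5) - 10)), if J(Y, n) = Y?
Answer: 40128161/571 ≈ 70277.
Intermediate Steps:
L(R) = 2/3 - R/6 (L(R) = (4 - R)/6 = 2/3 - R/6)
C(A) = 1/(-310/3 - A/6) (C(A) = 1/((2/3 - A/6) - 104) = 1/(-310/3 - A/6))
48446 + ((15686 + 6145) + C((-44 + 5) - 10)) = 48446 + ((15686 + 6145) - 6/(620 + ((-44 + 5) - 10))) = 48446 + (21831 - 6/(620 + (-39 - 10))) = 48446 + (21831 - 6/(620 - 49)) = 48446 + (21831 - 6/571) = 48446 + 12465495/571 = 40128161/571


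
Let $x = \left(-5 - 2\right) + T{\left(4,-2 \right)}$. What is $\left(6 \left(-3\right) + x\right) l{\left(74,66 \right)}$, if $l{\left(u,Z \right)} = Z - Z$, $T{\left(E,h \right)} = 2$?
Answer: $0$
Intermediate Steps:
$l{\left(u,Z \right)} = 0$
$x = -5$ ($x = \left(-5 - 2\right) + 2 = -7 + 2 = -5$)
$\left(6 \left(-3\right) + x\right) l{\left(74,66 \right)} = \left(6 \left(-3\right) - 5\right) 0 = \left(-18 - 5\right) 0 = \left(-23\right) 0 = 0$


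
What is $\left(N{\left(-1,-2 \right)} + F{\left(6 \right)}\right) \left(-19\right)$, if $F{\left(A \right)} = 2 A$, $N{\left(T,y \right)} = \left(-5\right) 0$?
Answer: $-228$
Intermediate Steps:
$N{\left(T,y \right)} = 0$
$\left(N{\left(-1,-2 \right)} + F{\left(6 \right)}\right) \left(-19\right) = \left(0 + 2 \cdot 6\right) \left(-19\right) = \left(0 + 12\right) \left(-19\right) = 12 \left(-19\right) = -228$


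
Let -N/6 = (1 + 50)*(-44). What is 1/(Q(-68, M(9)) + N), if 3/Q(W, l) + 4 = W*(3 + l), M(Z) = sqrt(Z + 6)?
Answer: 117119056/1576893770493 + 68*sqrt(15)/1576893770493 ≈ 7.4272e-5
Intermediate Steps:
M(Z) = sqrt(6 + Z)
Q(W, l) = 3/(-4 + W*(3 + l))
N = 13464 (N = -6*(1 + 50)*(-44) = -306*(-44) = -6*(-2244) = 13464)
1/(Q(-68, M(9)) + N) = 1/(3/(-4 + 3*(-68) - 68*sqrt(6 + 9)) + 13464) = 1/(3/(-4 - 204 - 68*sqrt(15)) + 13464) = 1/(3/(-208 - 68*sqrt(15)) + 13464) = 1/(13464 + 3/(-208 - 68*sqrt(15)))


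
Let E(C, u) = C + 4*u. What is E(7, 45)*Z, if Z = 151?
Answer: 28237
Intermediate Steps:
E(7, 45)*Z = (7 + 4*45)*151 = (7 + 180)*151 = 187*151 = 28237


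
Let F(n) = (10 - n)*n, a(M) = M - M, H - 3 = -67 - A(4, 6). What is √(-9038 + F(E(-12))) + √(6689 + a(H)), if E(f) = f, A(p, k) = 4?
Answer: √6689 + I*√9302 ≈ 81.786 + 96.447*I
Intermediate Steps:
H = -68 (H = 3 + (-67 - 1*4) = 3 + (-67 - 4) = 3 - 71 = -68)
a(M) = 0
F(n) = n*(10 - n)
√(-9038 + F(E(-12))) + √(6689 + a(H)) = √(-9038 - 12*(10 - 1*(-12))) + √(6689 + 0) = √(-9038 - 12*(10 + 12)) + √6689 = √(-9038 - 12*22) + √6689 = √(-9038 - 264) + √6689 = √(-9302) + √6689 = I*√9302 + √6689 = √6689 + I*√9302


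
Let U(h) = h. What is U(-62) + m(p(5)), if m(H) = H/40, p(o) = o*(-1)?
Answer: -497/8 ≈ -62.125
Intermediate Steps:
p(o) = -o
m(H) = H/40 (m(H) = H*(1/40) = H/40)
U(-62) + m(p(5)) = -62 + (-1*5)/40 = -62 + (1/40)*(-5) = -62 - ⅛ = -497/8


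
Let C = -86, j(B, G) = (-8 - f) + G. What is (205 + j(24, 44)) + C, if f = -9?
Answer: 164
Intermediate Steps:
j(B, G) = 1 + G (j(B, G) = (-8 - 1*(-9)) + G = (-8 + 9) + G = 1 + G)
(205 + j(24, 44)) + C = (205 + (1 + 44)) - 86 = (205 + 45) - 86 = 250 - 86 = 164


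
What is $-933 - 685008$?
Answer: $-685941$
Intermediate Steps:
$-933 - 685008 = -685941$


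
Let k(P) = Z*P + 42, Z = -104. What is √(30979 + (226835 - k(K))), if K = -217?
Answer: 2*√58801 ≈ 484.98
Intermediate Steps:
k(P) = 42 - 104*P (k(P) = -104*P + 42 = 42 - 104*P)
√(30979 + (226835 - k(K))) = √(30979 + (226835 - (42 - 104*(-217)))) = √(30979 + (226835 - (42 + 22568))) = √(30979 + (226835 - 1*22610)) = √(30979 + (226835 - 22610)) = √(30979 + 204225) = √235204 = 2*√58801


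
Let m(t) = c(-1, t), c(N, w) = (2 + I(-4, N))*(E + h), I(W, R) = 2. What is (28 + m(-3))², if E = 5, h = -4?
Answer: 1024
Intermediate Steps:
c(N, w) = 4 (c(N, w) = (2 + 2)*(5 - 4) = 4*1 = 4)
m(t) = 4
(28 + m(-3))² = (28 + 4)² = 32² = 1024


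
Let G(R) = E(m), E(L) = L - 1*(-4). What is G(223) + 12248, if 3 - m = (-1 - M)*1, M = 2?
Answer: 12258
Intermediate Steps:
m = 6 (m = 3 - (-1 - 1*2) = 3 - (-1 - 2) = 3 - (-3) = 3 - 1*(-3) = 3 + 3 = 6)
E(L) = 4 + L (E(L) = L + 4 = 4 + L)
G(R) = 10 (G(R) = 4 + 6 = 10)
G(223) + 12248 = 10 + 12248 = 12258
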